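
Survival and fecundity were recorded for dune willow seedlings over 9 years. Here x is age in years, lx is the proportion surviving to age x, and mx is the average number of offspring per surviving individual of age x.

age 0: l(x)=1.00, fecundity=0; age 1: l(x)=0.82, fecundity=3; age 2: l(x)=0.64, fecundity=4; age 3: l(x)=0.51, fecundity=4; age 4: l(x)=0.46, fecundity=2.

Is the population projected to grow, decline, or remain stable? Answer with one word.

R0 = Σ lx·mx = 0 + 2.46 + 2.56 + 2.04 + 0.92 = 7.98
R0 > 1, so the population is growing.

growing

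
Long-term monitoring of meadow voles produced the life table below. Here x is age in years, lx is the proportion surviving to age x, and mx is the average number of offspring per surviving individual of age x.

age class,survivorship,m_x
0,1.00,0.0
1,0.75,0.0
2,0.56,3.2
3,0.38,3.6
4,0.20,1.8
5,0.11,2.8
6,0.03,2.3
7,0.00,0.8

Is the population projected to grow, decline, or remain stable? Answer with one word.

R0 = Σ lx·mx = 0 + 0 + 1.792 + 1.368 + 0.36 + 0.308 + 0.069 + 0 = 3.897
R0 > 1, so the population is growing.

growing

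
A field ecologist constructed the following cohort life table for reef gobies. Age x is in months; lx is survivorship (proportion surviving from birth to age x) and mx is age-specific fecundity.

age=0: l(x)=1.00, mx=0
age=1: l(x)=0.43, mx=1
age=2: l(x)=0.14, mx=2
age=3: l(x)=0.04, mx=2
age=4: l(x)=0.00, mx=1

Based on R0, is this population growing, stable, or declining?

R0 = Σ lx·mx = 0 + 0.43 + 0.28 + 0.08 + 0 = 0.79
R0 < 1, so the population is declining.

declining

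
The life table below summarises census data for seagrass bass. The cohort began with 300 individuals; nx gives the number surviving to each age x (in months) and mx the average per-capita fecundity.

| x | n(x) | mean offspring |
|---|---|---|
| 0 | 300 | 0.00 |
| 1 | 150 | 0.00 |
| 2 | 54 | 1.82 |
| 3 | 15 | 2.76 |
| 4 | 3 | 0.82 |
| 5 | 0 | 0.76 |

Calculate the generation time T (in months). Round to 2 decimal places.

lx = nx/n0 = nx/300: 1, 0.5, 0.18, 0.05, 0.01, 0
lx·mx: 0, 0, 0.3276, 0.138, 0.0082, 0 → R0 = 0.4738
x·lx·mx: 0, 0, 0.6552, 0.414, 0.0328, 0 → Σ = 1.102
T = 1.102 / 0.4738 = 2.325876… → 2.33

2.33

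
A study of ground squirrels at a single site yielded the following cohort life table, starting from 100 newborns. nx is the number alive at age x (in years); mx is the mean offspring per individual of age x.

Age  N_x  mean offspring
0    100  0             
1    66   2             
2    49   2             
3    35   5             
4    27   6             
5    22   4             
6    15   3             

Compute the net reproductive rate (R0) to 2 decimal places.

7.00

lx = nx/n0 = nx/100: 1, 0.66, 0.49, 0.35, 0.27, 0.22, 0.15
lx·mx by age: 0, 1.32, 0.98, 1.75, 1.62, 0.88, 0.45
R0 = Σ lx·mx = 7 → 7.00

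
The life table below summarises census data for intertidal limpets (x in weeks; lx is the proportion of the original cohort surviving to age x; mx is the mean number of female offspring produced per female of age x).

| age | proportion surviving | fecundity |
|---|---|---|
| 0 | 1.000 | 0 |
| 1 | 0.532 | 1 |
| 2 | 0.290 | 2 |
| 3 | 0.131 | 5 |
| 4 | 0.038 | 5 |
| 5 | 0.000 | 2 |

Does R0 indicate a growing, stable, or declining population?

R0 = Σ lx·mx = 0 + 0.532 + 0.58 + 0.655 + 0.19 + 0 = 1.957
R0 > 1, so the population is growing.

growing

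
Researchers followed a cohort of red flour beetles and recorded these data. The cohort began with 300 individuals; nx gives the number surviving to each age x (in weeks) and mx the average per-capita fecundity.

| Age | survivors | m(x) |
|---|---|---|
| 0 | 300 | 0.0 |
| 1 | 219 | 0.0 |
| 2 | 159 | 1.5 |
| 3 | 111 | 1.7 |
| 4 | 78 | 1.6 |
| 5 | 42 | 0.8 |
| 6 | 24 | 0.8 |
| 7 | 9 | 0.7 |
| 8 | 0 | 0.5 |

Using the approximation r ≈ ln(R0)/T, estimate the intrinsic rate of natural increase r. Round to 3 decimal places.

0.233

lx = nx/n0 = nx/300: 1, 0.73, 0.53, 0.37, 0.26, 0.14, 0.08, 0.03, 0
R0 = Σ lx·mx = 0 + 0 + 0.795 + 0.629 + 0.416 + 0.112 + 0.064 + 0.021 + 0 = 2.037
Σ x·lx·mx = 6.232; T = 6.232/2.037 = 3.0594…
r ≈ ln(R0)/T = ln(2.037)/3.0594… = 0.23255… → 0.233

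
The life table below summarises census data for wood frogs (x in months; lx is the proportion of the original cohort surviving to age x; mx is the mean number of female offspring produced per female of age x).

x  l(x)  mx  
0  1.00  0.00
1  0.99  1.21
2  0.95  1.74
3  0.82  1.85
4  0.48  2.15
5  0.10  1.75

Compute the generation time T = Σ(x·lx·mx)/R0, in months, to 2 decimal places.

2.52

lx·mx: 0, 1.1979, 1.653, 1.517, 1.032, 0.175 → R0 = 5.5749
x·lx·mx: 0, 1.1979, 3.306, 4.551, 4.128, 0.875 → Σ = 14.0579
T = 14.0579 / 5.5749 = 2.521642… → 2.52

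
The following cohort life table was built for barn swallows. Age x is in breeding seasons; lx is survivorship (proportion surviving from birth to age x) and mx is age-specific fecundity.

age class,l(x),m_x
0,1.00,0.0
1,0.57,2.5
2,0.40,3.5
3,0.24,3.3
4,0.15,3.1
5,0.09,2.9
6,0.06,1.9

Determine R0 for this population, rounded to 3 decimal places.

4.457

lx·mx by age: 0, 1.425, 1.4, 0.792, 0.465, 0.261, 0.114
R0 = Σ lx·mx = 4.457 → 4.457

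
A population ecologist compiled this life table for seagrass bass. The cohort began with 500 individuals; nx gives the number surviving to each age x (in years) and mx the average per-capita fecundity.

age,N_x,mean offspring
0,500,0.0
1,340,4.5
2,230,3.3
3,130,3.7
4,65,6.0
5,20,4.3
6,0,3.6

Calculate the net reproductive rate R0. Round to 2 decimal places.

6.49

lx = nx/n0 = nx/500: 1, 0.68, 0.46, 0.26, 0.13, 0.04, 0
lx·mx by age: 0, 3.06, 1.518, 0.962, 0.78, 0.172, 0
R0 = Σ lx·mx = 6.492 → 6.49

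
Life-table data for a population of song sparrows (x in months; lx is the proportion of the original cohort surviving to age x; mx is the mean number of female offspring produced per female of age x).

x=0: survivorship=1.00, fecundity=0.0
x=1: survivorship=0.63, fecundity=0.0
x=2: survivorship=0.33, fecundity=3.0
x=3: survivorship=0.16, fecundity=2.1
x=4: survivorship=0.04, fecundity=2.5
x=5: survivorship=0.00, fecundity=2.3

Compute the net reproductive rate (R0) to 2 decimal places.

1.43

lx·mx by age: 0, 0, 0.99, 0.336, 0.1, 0
R0 = Σ lx·mx = 1.426 → 1.43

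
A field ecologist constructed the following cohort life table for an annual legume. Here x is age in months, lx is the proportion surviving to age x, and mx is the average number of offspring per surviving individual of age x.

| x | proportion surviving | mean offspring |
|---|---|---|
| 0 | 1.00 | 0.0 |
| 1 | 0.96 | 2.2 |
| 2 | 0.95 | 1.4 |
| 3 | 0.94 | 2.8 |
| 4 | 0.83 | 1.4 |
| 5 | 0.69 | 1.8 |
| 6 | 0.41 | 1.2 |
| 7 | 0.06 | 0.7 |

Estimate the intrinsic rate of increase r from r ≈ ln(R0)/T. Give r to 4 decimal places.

R0 = Σ lx·mx = 0 + 2.112 + 1.33 + 2.632 + 1.162 + 1.242 + 0.492 + 0.042 = 9.012
Σ x·lx·mx = 26.772; T = 26.772/9.012 = 2.97071…
r ≈ ln(R0)/T = ln(9.012)/2.97071… = 0.740079… → 0.7401

0.7401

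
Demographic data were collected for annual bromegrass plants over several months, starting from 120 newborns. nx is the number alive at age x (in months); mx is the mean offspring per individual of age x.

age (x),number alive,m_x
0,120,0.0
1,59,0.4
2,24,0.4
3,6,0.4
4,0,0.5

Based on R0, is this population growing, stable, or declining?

lx = nx/n0 = nx/120: 1, 0.49167…, 0.2, 0.05, 0
R0 = Σ lx·mx = 0 + 0.196667… + 0.08 + 0.02 + 0 = 0.296667…
R0 < 1, so the population is declining.

declining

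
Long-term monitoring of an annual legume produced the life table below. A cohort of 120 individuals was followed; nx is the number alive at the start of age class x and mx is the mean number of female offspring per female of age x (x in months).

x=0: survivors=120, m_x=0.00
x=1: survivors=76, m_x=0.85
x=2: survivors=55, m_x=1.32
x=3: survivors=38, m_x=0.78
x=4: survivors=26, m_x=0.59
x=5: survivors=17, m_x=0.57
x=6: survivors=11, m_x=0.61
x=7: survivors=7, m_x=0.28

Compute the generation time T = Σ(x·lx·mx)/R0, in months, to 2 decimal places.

lx = nx/n0 = nx/120: 1, 0.63333…, 0.45833…, 0.31667…, 0.21667…, 0.14167…, 0.09167…, 0.05833…
lx·mx: 0, 0.538333…, 0.605…, 0.247…, 0.127833…, 0.08075…, 0.055917…, 0.016333… → R0 = 1.671167…
x·lx·mx: 0, 0.538333…, 1.21…, 0.741…, 0.511333…, 0.40375…, 0.3355…, 0.114333… → Σ = 3.85425…
T = 3.85425… / 1.671167… = 2.306323… → 2.31

2.31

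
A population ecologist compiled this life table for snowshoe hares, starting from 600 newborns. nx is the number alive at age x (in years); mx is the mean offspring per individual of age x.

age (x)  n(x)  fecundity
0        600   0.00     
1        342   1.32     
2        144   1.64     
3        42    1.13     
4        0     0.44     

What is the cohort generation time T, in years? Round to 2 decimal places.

1.45

lx = nx/n0 = nx/600: 1, 0.57, 0.24, 0.07, 0
lx·mx: 0, 0.7524, 0.3936, 0.0791, 0 → R0 = 1.2251
x·lx·mx: 0, 0.7524, 0.7872, 0.2373, 0 → Σ = 1.7769
T = 1.7769 / 1.2251 = 1.450412… → 1.45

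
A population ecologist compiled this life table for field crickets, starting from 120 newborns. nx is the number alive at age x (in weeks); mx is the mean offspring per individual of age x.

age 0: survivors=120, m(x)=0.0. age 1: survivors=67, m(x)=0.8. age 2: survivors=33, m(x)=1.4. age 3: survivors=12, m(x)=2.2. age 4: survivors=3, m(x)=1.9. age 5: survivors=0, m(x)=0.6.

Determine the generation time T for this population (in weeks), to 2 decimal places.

1.88

lx = nx/n0 = nx/120: 1, 0.55833…, 0.275, 0.1, 0.025, 0
lx·mx: 0, 0.446667…, 0.385, 0.22, 0.0475, 0 → R0 = 1.099167…
x·lx·mx: 0, 0.446667…, 0.77, 0.66, 0.19, 0 → Σ = 2.066667…
T = 2.066667… / 1.099167… = 1.880212… → 1.88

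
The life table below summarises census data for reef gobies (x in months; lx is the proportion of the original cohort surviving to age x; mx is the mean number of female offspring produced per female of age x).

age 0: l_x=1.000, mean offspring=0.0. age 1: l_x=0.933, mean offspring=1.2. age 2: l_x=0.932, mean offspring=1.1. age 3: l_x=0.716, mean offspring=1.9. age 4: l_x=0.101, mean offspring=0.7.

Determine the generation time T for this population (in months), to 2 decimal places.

lx·mx: 0, 1.1196, 1.0252, 1.3604, 0.0707 → R0 = 3.5759
x·lx·mx: 0, 1.1196, 2.0504, 4.0812, 0.2828 → Σ = 7.534
T = 7.534 / 3.5759 = 2.106882… → 2.11

2.11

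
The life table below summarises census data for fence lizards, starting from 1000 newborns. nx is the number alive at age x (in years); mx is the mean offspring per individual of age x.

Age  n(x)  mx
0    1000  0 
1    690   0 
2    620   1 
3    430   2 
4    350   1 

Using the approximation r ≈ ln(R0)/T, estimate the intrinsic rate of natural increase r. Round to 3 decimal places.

lx = nx/n0 = nx/1000: 1, 0.69, 0.62, 0.43, 0.35
R0 = Σ lx·mx = 0 + 0 + 0.62 + 0.86 + 0.35 = 1.83
Σ x·lx·mx = 5.22; T = 5.22/1.83 = 2.85246…
r ≈ ln(R0)/T = ln(1.83)/2.85246… = 0.21186… → 0.212

0.212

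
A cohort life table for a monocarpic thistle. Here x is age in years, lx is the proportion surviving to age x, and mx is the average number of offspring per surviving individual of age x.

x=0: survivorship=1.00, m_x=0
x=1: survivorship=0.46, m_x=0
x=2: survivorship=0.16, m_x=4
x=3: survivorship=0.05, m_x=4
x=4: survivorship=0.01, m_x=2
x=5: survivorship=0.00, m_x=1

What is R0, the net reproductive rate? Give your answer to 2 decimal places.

0.86

lx·mx by age: 0, 0, 0.64, 0.2, 0.02, 0
R0 = Σ lx·mx = 0.86 → 0.86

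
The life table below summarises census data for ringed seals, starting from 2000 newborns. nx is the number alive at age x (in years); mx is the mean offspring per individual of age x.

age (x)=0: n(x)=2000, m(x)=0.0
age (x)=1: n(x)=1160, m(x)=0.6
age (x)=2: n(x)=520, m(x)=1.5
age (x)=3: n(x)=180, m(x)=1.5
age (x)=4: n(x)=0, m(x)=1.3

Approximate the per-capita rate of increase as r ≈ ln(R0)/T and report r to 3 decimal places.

lx = nx/n0 = nx/2000: 1, 0.58, 0.26, 0.09, 0
R0 = Σ lx·mx = 0 + 0.348 + 0.39 + 0.135 + 0 = 0.873
Σ x·lx·mx = 1.533; T = 1.533/0.873 = 1.75601…
r ≈ ln(R0)/T = ln(0.873)/1.75601… = -0.07735… → -0.077

-0.077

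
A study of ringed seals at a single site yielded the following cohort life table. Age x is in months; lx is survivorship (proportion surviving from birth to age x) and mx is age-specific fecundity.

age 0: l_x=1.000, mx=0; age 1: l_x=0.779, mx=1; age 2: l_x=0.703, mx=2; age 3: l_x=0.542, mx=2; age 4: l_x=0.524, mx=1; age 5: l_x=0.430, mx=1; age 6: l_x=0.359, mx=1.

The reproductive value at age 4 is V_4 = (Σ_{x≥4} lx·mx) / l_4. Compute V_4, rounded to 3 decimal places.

lx·mx for x ≥ 4: 0.524, 0.43, 0.359 → sum = 1.313
V_4 = 1.313 / l_4 = 1.313 / 0.524 = 2.505725… → 2.506

2.506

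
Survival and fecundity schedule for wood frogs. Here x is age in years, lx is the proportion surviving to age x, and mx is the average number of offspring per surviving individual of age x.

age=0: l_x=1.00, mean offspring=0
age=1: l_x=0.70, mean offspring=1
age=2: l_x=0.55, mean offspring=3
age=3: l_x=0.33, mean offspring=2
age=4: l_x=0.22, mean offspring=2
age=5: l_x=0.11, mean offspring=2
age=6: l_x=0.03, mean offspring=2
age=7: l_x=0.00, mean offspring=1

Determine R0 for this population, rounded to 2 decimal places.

lx·mx by age: 0, 0.7, 1.65, 0.66, 0.44, 0.22, 0.06, 0
R0 = Σ lx·mx = 3.73 → 3.73

3.73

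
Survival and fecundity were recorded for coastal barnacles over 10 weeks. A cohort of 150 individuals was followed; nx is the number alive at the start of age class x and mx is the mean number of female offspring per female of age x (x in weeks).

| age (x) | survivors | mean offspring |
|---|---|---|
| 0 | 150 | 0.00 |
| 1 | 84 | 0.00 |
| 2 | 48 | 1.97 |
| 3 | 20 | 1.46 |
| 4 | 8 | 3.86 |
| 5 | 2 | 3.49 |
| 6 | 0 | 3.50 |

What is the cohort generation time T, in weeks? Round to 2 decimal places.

2.69

lx = nx/n0 = nx/150: 1, 0.56, 0.32, 0.13333…, 0.05333…, 0.01333…, 0
lx·mx: 0, 0, 0.6304, 0.194667…, 0.205867…, 0.046533…, 0 → R0 = 1.077467…
x·lx·mx: 0, 0, 1.2608, 0.584…, 0.823467…, 0.232667…, 0 → Σ = 2.900933…
T = 2.900933… / 1.077467… = 2.692365… → 2.69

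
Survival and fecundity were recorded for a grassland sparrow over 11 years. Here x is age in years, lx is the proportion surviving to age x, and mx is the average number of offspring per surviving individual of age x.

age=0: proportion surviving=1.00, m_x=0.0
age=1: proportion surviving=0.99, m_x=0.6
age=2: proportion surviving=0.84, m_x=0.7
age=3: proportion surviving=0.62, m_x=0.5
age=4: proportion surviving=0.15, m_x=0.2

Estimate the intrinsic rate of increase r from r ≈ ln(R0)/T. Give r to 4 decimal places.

R0 = Σ lx·mx = 0 + 0.594 + 0.588 + 0.31 + 0.03 = 1.522
Σ x·lx·mx = 2.82; T = 2.82/1.522 = 1.85283…
r ≈ ln(R0)/T = ln(1.522)/1.85283… = 0.226694… → 0.2267

0.2267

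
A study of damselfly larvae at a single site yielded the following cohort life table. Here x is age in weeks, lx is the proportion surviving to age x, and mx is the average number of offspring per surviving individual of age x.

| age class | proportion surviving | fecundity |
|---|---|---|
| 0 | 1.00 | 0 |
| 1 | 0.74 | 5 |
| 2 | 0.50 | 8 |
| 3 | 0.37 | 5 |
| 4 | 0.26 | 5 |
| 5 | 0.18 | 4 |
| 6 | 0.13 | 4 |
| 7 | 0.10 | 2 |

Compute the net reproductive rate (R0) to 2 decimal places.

lx·mx by age: 0, 3.7, 4, 1.85, 1.3, 0.72, 0.52, 0.2
R0 = Σ lx·mx = 12.29 → 12.29

12.29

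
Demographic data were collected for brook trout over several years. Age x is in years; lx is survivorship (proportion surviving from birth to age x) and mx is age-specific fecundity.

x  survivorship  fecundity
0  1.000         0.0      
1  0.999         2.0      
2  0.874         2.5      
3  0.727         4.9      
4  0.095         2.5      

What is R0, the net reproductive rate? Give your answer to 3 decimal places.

7.983

lx·mx by age: 0, 1.998, 2.185, 3.5623, 0.2375
R0 = Σ lx·mx = 7.9828 → 7.983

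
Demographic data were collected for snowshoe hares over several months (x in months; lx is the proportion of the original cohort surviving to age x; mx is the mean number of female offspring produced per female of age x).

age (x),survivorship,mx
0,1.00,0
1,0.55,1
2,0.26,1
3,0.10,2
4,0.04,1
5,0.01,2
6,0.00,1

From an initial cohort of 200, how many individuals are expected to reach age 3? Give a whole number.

Expected survivors = N0 · l_3 = 200 × 0.10 = 20 → 20

20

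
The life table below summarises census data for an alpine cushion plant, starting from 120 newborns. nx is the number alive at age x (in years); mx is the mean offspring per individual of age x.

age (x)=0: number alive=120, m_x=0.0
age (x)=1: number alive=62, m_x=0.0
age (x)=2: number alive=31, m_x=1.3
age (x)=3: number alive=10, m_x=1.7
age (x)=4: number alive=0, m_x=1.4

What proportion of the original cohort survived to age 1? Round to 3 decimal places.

0.517

l_1 = n_1/n_0 = 62/120 = 0.516667… → 0.517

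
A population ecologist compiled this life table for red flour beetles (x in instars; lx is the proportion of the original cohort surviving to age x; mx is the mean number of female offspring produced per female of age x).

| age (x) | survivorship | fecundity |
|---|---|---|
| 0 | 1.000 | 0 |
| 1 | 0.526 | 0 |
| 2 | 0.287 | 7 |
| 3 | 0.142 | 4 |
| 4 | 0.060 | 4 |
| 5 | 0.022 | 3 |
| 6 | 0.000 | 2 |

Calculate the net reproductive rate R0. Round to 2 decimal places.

2.88

lx·mx by age: 0, 0, 2.009, 0.568, 0.24, 0.066, 0
R0 = Σ lx·mx = 2.883 → 2.88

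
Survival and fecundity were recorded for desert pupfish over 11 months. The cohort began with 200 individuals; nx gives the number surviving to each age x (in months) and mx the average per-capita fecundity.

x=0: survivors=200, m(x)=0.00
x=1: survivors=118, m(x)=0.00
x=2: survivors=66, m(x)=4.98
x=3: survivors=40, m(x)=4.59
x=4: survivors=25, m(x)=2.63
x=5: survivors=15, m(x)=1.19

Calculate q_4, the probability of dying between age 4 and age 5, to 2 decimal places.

0.40

lx = nx/n0 = nx/200: 1, 0.59, 0.33, 0.2, 0.125, 0.075
q_4 = (l_4 − l_5) / l_4 = (0.125 − 0.075) / 0.125
     = 0.05 / 0.125 = 0.4 → 0.40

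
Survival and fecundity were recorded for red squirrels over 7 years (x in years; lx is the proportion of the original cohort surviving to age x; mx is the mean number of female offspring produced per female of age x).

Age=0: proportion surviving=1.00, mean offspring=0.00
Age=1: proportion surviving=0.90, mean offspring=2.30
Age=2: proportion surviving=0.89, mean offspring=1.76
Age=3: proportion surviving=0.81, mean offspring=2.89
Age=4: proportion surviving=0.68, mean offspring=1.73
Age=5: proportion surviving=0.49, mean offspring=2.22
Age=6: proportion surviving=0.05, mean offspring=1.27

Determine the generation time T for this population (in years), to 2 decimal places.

lx·mx: 0, 2.07, 1.5664, 2.3409, 1.1764, 1.0878, 0.0635 → R0 = 8.305
x·lx·mx: 0, 2.07, 3.1328, 7.0227, 4.7056, 5.439, 0.381 → Σ = 22.7511
T = 22.7511 / 8.305 = 2.739446… → 2.74

2.74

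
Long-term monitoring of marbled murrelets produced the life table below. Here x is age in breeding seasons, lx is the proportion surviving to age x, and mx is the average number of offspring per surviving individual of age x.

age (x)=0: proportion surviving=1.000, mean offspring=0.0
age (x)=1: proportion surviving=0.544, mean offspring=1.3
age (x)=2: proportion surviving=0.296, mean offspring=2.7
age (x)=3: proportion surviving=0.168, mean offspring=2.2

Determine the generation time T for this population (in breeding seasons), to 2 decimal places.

lx·mx: 0, 0.7072, 0.7992, 0.3696 → R0 = 1.876
x·lx·mx: 0, 0.7072, 1.5984, 1.1088 → Σ = 3.4144
T = 3.4144 / 1.876 = 1.820043… → 1.82

1.82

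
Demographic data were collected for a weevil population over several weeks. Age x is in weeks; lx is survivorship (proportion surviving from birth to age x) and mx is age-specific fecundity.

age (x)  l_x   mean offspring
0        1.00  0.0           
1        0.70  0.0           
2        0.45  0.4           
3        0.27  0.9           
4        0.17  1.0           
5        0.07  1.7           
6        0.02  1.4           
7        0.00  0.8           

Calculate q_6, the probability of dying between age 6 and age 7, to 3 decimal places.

q_6 = (l_6 − l_7) / l_6 = (0.02 − 0) / 0.02
     = 0.02 / 0.02 = 1 → 1.000

1.000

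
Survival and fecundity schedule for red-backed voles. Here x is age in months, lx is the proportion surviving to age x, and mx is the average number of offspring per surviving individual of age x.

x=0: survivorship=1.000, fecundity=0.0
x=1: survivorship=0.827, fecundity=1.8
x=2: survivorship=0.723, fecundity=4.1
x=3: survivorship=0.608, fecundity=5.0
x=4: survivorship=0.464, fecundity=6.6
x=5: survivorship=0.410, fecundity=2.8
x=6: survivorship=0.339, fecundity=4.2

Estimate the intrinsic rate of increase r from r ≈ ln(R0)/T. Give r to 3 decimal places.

0.785

R0 = Σ lx·mx = 0 + 1.4886 + 2.9643 + 3.04 + 3.0624 + 1.148 + 1.4238 = 13.1271
Σ x·lx·mx = 43.0696; T = 43.0696/13.1271 = 3.28097…
r ≈ ln(R0)/T = ln(13.1271)/3.28097… = 0.78473… → 0.785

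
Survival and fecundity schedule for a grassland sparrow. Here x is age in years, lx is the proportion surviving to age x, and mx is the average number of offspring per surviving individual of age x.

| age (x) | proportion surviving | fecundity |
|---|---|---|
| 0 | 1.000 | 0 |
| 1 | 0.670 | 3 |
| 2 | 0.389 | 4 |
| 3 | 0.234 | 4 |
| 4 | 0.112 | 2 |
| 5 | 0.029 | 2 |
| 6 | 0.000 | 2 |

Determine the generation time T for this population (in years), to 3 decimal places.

lx·mx: 0, 2.01, 1.556, 0.936, 0.224, 0.058, 0 → R0 = 4.784
x·lx·mx: 0, 2.01, 3.112, 2.808, 0.896, 0.29, 0 → Σ = 9.116
T = 9.116 / 4.784 = 1.905518… → 1.906

1.906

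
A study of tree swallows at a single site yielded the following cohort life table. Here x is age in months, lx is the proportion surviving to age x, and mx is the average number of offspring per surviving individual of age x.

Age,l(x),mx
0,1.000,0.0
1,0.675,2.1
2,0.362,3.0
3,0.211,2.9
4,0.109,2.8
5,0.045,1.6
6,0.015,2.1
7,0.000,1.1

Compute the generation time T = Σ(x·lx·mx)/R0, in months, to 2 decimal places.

2.04

lx·mx: 0, 1.4175, 1.086, 0.6119, 0.3052, 0.072, 0.0315, 0 → R0 = 3.5241
x·lx·mx: 0, 1.4175, 2.172, 1.8357, 1.2208, 0.36, 0.189, 0 → Σ = 7.195
T = 7.195 / 3.5241 = 2.041656… → 2.04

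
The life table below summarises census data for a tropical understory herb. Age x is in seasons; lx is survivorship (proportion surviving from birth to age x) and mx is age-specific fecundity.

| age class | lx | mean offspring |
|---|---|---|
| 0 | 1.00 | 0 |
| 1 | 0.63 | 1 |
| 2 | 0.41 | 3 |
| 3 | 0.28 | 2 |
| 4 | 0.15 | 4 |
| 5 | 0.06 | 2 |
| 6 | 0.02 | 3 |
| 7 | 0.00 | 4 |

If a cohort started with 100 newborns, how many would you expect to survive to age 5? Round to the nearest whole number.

6

Expected survivors = N0 · l_5 = 100 × 0.06 = 6 → 6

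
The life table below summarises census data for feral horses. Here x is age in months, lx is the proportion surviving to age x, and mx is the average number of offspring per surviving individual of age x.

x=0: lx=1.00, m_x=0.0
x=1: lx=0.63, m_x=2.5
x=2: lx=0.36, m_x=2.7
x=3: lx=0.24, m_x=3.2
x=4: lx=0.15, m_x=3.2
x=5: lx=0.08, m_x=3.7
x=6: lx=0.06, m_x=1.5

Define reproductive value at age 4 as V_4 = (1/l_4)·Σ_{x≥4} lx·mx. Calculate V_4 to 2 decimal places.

lx·mx for x ≥ 4: 0.48, 0.296, 0.09 → sum = 0.866
V_4 = 0.866 / l_4 = 0.866 / 0.15 = 5.773333… → 5.77

5.77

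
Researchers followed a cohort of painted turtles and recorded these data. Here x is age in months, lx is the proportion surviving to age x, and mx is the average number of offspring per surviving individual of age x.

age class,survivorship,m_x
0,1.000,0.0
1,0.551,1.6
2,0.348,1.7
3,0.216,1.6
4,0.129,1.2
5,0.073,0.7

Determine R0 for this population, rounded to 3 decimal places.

lx·mx by age: 0, 0.8816, 0.5916, 0.3456, 0.1548, 0.0511
R0 = Σ lx·mx = 2.0247 → 2.025

2.025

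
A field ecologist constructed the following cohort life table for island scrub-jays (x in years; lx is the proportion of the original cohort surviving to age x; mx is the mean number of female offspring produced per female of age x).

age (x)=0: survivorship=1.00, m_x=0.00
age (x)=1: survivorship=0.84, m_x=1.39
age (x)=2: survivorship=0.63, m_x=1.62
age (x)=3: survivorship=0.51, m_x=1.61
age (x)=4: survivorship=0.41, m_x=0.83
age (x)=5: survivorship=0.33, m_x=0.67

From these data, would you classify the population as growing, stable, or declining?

R0 = Σ lx·mx = 0 + 1.1676 + 1.0206 + 0.8211 + 0.3403 + 0.2211 = 3.5707
R0 > 1, so the population is growing.

growing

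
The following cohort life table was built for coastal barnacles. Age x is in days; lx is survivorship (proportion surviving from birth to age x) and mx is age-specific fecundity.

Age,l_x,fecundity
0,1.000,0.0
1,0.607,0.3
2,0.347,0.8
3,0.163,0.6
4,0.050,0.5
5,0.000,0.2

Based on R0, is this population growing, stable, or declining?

R0 = Σ lx·mx = 0 + 0.1821 + 0.2776 + 0.0978 + 0.025 + 0 = 0.5825
R0 < 1, so the population is declining.

declining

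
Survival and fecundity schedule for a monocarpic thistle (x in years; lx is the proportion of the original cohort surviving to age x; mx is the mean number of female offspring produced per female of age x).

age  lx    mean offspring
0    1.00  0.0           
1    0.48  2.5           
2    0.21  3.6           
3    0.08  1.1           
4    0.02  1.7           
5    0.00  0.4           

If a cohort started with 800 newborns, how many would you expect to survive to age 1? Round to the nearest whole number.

384

Expected survivors = N0 · l_1 = 800 × 0.48 = 384 → 384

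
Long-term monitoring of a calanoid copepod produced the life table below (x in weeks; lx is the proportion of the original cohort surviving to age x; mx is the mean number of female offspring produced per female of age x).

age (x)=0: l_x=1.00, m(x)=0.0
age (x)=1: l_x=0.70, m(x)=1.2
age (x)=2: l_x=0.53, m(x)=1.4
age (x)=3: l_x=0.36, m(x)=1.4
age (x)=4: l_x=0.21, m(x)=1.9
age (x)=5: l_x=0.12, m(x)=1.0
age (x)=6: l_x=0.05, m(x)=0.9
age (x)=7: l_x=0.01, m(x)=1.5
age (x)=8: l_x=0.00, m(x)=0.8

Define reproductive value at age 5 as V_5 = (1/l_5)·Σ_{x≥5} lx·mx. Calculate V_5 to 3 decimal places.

1.500

lx·mx for x ≥ 5: 0.12, 0.045, 0.015, 0 → sum = 0.18
V_5 = 0.18 / l_5 = 0.18 / 0.12 = 1.5 → 1.500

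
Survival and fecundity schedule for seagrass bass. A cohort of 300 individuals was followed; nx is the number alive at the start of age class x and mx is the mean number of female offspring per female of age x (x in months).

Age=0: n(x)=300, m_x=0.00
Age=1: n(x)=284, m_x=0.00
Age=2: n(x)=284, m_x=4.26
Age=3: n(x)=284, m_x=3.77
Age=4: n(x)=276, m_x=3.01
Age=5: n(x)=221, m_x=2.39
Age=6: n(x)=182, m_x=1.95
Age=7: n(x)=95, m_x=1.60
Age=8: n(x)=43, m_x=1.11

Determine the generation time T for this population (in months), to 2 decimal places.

lx = nx/n0 = nx/300: 1, 0.94667…, 0.94667…, 0.94667…, 0.92, 0.73667…, 0.60667…, 0.31667…, 0.14333…
lx·mx: 0, 0, 4.0328…, 3.568933…, 2.7692, 1.760633…, 1.183…, 0.506667…, 0.1591… → R0 = 13.980333…
x·lx·mx: 0, 0, 8.0656…, 10.7068…, 11.0768, 8.803167…, 7.098…, 3.546667…, 1.2728… → Σ = 50.569833…
T = 50.569833… / 13.980333… = 3.617212… → 3.62

3.62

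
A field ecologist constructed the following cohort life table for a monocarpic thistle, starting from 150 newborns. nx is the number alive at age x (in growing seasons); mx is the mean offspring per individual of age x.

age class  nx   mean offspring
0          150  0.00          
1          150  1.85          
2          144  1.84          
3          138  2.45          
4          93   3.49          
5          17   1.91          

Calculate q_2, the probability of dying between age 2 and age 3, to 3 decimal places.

lx = nx/n0 = nx/150: 1, 1, 0.96, 0.92, 0.62, 0.11333…
q_2 = (l_2 − l_3) / l_2 = (0.96 − 0.92) / 0.96
     = 0.04 / 0.96 = 0.041667… → 0.042

0.042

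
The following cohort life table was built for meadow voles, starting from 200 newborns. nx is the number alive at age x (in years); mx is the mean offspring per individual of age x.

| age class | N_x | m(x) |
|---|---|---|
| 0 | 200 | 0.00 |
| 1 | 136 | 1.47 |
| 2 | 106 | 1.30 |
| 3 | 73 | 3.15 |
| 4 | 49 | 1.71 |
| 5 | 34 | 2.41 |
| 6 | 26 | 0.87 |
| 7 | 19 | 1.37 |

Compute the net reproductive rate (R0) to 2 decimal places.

3.91

lx = nx/n0 = nx/200: 1, 0.68, 0.53, 0.365, 0.245, 0.17, 0.13, 0.095
lx·mx by age: 0, 0.9996, 0.689, 1.14975, 0.41895, 0.4097, 0.1131, 0.13015
R0 = Σ lx·mx = 3.91025 → 3.91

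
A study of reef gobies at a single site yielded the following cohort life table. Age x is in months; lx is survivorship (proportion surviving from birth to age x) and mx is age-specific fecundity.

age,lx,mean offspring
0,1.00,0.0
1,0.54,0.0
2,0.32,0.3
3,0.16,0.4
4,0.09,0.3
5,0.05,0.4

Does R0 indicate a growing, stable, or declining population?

declining

R0 = Σ lx·mx = 0 + 0 + 0.096 + 0.064 + 0.027 + 0.02 = 0.207
R0 < 1, so the population is declining.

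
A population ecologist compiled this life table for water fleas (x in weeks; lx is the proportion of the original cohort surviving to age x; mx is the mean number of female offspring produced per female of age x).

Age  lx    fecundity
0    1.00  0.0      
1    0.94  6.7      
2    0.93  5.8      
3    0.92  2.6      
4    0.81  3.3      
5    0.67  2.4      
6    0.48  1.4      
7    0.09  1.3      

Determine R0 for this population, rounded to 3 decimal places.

19.154

lx·mx by age: 0, 6.298, 5.394, 2.392, 2.673, 1.608, 0.672, 0.117
R0 = Σ lx·mx = 19.154 → 19.154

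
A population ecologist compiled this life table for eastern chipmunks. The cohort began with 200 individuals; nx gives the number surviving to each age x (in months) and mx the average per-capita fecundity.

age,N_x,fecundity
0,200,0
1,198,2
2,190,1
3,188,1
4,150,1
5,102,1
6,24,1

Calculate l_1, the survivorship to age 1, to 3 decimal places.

l_1 = n_1/n_0 = 198/200 = 0.99 → 0.990

0.990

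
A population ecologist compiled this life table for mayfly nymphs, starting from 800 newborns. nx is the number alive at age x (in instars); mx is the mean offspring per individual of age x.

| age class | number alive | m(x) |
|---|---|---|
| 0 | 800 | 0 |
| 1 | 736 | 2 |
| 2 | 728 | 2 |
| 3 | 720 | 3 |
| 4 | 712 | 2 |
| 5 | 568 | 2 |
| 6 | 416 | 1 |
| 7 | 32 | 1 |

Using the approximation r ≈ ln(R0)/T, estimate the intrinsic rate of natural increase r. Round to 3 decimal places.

0.751

lx = nx/n0 = nx/800: 1, 0.92, 0.91, 0.9, 0.89, 0.71, 0.52, 0.04
R0 = Σ lx·mx = 0 + 1.84 + 1.82 + 2.7 + 1.78 + 1.42 + 0.52 + 0.04 = 10.12
Σ x·lx·mx = 31.2; T = 31.2/10.12 = 3.083…
r ≈ ln(R0)/T = ln(10.12)/3.083… = 0.75073… → 0.751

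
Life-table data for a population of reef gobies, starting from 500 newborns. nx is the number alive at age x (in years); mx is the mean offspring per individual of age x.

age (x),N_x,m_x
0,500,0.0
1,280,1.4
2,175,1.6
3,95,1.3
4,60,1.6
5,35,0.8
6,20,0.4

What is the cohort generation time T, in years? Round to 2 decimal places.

2.04

lx = nx/n0 = nx/500: 1, 0.56, 0.35, 0.19, 0.12, 0.07, 0.04
lx·mx: 0, 0.784, 0.56, 0.247, 0.192, 0.056, 0.016 → R0 = 1.855
x·lx·mx: 0, 0.784, 1.12, 0.741, 0.768, 0.28, 0.096 → Σ = 3.789
T = 3.789 / 1.855 = 2.042588… → 2.04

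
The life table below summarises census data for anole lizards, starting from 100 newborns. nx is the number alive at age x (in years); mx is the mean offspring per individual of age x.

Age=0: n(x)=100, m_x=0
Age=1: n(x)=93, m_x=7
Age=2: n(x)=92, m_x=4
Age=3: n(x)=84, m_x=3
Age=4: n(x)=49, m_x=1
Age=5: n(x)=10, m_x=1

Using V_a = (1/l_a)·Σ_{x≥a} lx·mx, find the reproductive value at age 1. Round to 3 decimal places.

14.301

lx = nx/n0 = nx/100: 1, 0.93, 0.92, 0.84, 0.49, 0.1
lx·mx for x ≥ 1: 6.51, 3.68, 2.52, 0.49, 0.1 → sum = 13.3
V_1 = 13.3 / l_1 = 13.3 / 0.93 = 14.301075… → 14.301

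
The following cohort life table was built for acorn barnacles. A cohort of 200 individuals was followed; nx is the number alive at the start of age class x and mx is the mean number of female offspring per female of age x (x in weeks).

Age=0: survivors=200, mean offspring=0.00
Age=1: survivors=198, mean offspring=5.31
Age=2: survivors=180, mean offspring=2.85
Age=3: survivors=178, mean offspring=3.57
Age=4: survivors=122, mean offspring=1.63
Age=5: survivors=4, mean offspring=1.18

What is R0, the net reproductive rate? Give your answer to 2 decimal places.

lx = nx/n0 = nx/200: 1, 0.99, 0.9, 0.89, 0.61, 0.02
lx·mx by age: 0, 5.2569, 2.565, 3.1773, 0.9943, 0.0236
R0 = Σ lx·mx = 12.0171 → 12.02

12.02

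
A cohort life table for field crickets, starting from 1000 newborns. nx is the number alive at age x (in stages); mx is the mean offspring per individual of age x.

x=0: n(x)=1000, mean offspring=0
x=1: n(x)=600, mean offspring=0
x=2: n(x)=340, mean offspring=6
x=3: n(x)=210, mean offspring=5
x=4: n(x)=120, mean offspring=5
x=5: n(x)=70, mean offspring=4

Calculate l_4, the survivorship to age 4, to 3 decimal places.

l_4 = n_4/n_0 = 120/1000 = 0.12 → 0.120

0.120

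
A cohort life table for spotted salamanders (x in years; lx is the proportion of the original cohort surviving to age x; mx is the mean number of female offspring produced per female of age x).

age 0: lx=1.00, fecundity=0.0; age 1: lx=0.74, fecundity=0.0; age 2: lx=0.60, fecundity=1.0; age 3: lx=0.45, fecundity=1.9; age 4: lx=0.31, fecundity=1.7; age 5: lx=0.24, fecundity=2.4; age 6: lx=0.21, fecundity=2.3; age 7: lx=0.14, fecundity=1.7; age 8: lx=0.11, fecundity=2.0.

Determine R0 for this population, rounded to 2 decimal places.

lx·mx by age: 0, 0, 0.6, 0.855, 0.527, 0.576, 0.483, 0.238, 0.22
R0 = Σ lx·mx = 3.499 → 3.50

3.50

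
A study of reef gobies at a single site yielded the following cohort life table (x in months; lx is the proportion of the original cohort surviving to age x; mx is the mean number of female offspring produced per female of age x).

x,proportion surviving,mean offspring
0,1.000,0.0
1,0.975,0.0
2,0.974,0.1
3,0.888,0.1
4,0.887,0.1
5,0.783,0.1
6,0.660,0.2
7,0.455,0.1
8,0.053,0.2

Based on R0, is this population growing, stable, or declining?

R0 = Σ lx·mx = 0 + 0 + 0.0974 + 0.0888 + 0.0887 + 0.0783 + 0.132 + 0.0455 + 0.0106 = 0.5413
R0 < 1, so the population is declining.

declining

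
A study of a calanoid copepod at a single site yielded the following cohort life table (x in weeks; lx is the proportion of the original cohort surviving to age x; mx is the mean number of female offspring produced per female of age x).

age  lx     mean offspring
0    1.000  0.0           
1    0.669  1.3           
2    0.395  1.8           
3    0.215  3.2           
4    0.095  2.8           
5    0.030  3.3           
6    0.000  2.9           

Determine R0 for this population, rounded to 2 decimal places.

lx·mx by age: 0, 0.8697, 0.711, 0.688, 0.266, 0.099, 0
R0 = Σ lx·mx = 2.6337 → 2.63

2.63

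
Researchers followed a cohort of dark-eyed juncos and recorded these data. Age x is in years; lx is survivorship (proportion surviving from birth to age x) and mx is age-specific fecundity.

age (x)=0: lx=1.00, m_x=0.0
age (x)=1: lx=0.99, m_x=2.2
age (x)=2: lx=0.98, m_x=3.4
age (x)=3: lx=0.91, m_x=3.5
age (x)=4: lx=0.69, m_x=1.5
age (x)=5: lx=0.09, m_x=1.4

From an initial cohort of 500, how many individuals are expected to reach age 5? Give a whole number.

45

Expected survivors = N0 · l_5 = 500 × 0.09 = 45 → 45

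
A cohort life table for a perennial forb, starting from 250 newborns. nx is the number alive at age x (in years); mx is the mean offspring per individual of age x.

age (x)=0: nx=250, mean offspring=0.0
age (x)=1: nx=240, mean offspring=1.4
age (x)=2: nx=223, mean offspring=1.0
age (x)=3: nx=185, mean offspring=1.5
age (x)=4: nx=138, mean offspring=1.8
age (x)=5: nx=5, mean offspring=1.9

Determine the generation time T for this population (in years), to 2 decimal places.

2.43

lx = nx/n0 = nx/250: 1, 0.96, 0.892, 0.74, 0.552, 0.02
lx·mx: 0, 1.344, 0.892, 1.11, 0.9936, 0.038 → R0 = 4.3776
x·lx·mx: 0, 1.344, 1.784, 3.33, 3.9744, 0.19 → Σ = 10.6224
T = 10.6224 / 4.3776 = 2.426535… → 2.43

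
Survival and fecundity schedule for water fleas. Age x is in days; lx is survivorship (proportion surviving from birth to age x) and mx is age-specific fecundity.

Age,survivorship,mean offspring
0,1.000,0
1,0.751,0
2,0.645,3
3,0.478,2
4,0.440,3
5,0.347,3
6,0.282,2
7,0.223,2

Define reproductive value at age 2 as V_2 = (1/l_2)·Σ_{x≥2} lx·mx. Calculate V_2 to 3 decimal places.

9.709

lx·mx for x ≥ 2: 1.935, 0.956, 1.32, 1.041, 0.564, 0.446 → sum = 6.262
V_2 = 6.262 / l_2 = 6.262 / 0.645 = 9.708527… → 9.709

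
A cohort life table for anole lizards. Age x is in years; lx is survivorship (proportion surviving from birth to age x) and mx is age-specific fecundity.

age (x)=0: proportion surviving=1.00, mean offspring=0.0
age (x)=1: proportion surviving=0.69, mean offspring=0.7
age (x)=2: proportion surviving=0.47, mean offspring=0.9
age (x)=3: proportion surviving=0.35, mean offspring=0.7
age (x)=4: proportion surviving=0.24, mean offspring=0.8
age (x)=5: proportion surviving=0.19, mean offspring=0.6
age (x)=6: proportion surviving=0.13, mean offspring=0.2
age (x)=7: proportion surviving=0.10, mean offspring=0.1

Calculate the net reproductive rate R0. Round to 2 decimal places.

lx·mx by age: 0, 0.483, 0.423, 0.245, 0.192, 0.114, 0.026, 0.01
R0 = Σ lx·mx = 1.493 → 1.49

1.49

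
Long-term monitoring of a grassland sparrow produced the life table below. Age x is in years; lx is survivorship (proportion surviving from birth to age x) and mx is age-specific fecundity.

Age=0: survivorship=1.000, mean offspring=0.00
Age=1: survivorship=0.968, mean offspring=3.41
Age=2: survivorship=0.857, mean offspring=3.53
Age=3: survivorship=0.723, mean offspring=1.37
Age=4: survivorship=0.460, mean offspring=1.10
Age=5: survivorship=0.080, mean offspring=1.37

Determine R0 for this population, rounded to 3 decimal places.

7.932

lx·mx by age: 0, 3.30088, 3.02521, 0.99051, 0.506, 0.1096
R0 = Σ lx·mx = 7.9322 → 7.932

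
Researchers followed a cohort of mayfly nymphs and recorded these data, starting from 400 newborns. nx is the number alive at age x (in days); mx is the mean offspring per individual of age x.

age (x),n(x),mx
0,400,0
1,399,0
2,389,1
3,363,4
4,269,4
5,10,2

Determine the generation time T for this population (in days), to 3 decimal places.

lx = nx/n0 = nx/400: 1, 0.9975, 0.9725, 0.9075, 0.6725, 0.025
lx·mx: 0, 0, 0.9725, 3.63, 2.69, 0.05 → R0 = 7.3425
x·lx·mx: 0, 0, 1.945, 10.89, 10.76, 0.25 → Σ = 23.845
T = 23.845 / 7.3425 = 3.247531… → 3.248

3.248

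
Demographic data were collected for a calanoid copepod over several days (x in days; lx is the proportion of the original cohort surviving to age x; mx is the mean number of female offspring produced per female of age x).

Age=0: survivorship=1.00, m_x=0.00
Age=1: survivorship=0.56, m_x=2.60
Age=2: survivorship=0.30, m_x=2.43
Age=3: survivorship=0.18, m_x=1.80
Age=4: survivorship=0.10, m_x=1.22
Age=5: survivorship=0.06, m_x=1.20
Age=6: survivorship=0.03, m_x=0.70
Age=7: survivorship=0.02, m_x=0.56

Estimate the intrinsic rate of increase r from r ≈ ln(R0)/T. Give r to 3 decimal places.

R0 = Σ lx·mx = 0 + 1.456 + 0.729 + 0.324 + 0.122 + 0.072 + 0.021 + 0.0112 = 2.7352
Σ x·lx·mx = 4.9384; T = 4.9384/2.7352 = 1.8055…
r ≈ ln(R0)/T = ln(2.7352)/1.8055… = 0.5573… → 0.557

0.557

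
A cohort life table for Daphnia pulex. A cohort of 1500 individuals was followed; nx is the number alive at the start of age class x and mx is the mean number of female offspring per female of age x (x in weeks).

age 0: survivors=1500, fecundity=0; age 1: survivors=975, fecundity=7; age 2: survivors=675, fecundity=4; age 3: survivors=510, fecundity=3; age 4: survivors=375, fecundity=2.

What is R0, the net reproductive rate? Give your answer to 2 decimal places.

lx = nx/n0 = nx/1500: 1, 0.65, 0.45, 0.34, 0.25
lx·mx by age: 0, 4.55, 1.8, 1.02, 0.5
R0 = Σ lx·mx = 7.87 → 7.87

7.87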